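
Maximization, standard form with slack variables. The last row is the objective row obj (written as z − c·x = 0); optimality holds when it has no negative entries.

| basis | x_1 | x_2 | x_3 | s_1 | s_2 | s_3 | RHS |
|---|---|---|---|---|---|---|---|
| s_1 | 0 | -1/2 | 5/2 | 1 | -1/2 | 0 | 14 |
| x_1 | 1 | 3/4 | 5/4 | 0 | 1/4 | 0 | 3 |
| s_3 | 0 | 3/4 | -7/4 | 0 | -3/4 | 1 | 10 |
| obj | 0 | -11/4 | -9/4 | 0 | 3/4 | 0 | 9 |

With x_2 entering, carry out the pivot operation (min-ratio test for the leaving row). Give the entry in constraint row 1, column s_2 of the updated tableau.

Ratio test on column x_2 — row 1: entry -1/2 ≤ 0; row 2: 3/(3/4) = 4; row 3: 10/(3/4) = 40/3. Minimum is 4 at row 2 (x_1 leaves); pivot element 3/4.
Divide row 2 by 3/4; eliminate column x_2 from the other rows.
Row 1 update in column s_2: -1/2 − (-1/2)·(1/3) = -1/3.

-1/3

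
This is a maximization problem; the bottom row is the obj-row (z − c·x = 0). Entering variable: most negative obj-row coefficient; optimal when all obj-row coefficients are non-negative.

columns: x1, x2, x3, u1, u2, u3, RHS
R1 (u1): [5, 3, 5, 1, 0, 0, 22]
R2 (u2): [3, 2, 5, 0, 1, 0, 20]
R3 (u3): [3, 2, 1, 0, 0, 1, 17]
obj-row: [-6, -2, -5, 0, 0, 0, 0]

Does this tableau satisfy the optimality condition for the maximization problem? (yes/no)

The obj-row has a negative entry -6 in column x1, so it is not optimal.

no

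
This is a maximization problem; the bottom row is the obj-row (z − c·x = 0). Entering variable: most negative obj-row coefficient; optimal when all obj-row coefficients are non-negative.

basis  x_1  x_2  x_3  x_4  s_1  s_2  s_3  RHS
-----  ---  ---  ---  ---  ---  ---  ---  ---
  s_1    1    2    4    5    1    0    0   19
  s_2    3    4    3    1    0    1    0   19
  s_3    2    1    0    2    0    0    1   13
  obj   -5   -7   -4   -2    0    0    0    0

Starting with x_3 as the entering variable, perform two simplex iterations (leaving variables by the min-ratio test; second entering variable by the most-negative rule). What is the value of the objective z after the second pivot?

57/2

Ratio test on column x_3 — row 1: 19/4 = 19/4; row 2: 19/3 = 19/3; row 3: entry 0 ≤ 0. Minimum is 19/4 at row 1 (s_1 leaves); pivot element 4.
Pivot on row 1; the obj-row RHS becomes 0 − (-4)·(19/4) = 19.
Next entering variable (most negative obj-row entry -5): x_2.
Ratio test on column x_2 — row 1: (19/4)/(1/2) = 19/2; row 2: (19/4)/(5/2) = 19/10; row 3: 13/1 = 13. Minimum is 19/10 at row 2 (s_2 leaves); pivot element 5/2.
After the second pivot the obj-row RHS is 19 − (-5)·(19/10) = 57/2.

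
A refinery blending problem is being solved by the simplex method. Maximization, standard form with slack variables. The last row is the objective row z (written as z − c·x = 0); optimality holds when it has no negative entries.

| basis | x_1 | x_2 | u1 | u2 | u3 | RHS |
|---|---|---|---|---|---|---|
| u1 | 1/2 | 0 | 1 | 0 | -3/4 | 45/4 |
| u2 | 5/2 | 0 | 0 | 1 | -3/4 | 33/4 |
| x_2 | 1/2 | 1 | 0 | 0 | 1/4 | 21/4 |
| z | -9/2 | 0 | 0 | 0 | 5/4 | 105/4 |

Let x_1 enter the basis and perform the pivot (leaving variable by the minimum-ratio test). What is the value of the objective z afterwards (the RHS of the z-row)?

Ratio test on column x_1 — row 1: (45/4)/(1/2) = 45/2; row 2: (33/4)/(5/2) = 33/10; row 3: (21/4)/(1/2) = 21/2. Minimum is 33/10 at row 2 (u2 leaves); pivot element 5/2.
Pivot on row 2; the z-row RHS becomes 105/4 − (-9/2)·(33/10) = 411/10.

411/10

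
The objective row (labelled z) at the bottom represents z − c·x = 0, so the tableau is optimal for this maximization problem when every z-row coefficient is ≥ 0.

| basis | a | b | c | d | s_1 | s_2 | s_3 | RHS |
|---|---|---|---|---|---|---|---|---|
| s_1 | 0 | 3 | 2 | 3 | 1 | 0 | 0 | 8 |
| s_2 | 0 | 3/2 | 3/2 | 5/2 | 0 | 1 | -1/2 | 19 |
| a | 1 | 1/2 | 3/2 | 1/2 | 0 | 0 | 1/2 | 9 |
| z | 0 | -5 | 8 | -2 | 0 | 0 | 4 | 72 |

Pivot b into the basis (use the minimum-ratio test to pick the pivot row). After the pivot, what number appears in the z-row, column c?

Ratio test on column b — row 1: 8/3 = 8/3; row 2: 19/(3/2) = 38/3; row 3: 9/(1/2) = 18. Minimum is 8/3 at row 1 (s_1 leaves); pivot element 3.
Divide row 1 by 3; eliminate column b from the other rows.
z-row update in column c: 8 − (-5)·(2/3) = 34/3.

34/3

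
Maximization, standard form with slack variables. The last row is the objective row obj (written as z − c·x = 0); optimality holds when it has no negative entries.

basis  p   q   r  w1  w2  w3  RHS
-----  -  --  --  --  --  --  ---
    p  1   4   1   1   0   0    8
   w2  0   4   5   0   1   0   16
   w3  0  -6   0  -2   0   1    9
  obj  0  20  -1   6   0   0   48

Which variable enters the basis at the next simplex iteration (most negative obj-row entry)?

r

Negative obj-row entries: r: -1.
The most negative is -1 in column r, so r enters.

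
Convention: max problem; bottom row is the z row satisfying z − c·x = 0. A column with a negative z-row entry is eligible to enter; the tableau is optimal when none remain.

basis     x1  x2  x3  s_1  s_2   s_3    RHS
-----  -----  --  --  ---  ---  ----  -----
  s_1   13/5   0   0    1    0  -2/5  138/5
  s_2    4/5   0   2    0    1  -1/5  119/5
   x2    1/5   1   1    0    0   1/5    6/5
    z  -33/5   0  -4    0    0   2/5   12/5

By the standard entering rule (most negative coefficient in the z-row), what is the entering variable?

Negative z-row entries: x1: -33/5, x3: -4.
The most negative is -33/5 in column x1, so x1 enters.

x1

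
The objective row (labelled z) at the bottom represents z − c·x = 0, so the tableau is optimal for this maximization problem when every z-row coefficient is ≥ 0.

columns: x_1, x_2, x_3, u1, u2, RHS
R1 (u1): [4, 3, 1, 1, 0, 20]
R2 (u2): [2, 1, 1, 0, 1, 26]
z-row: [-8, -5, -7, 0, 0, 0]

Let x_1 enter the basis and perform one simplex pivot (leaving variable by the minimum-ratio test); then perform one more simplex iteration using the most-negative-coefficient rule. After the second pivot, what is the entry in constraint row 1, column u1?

Ratio test on column x_1 — row 1: 20/4 = 5; row 2: 26/2 = 13. Minimum is 5 at row 1 (u1 leaves); pivot element 4.
Divide row 1 by 4; eliminate column x_1 from the other rows.
Second iteration: most negative z-row entry is -5 in column x_3, so x_3 enters.
Ratio test on column x_3 — row 1: 5/(1/4) = 20; row 2: 16/(1/2) = 32. Minimum is 20 at row 1 (x_1 leaves); pivot element 1/4.
Divide row 1 by 1/4; eliminate column x_3 from the other rows.
After both pivots, the entry at constraint row 1, column u1 is 1.

1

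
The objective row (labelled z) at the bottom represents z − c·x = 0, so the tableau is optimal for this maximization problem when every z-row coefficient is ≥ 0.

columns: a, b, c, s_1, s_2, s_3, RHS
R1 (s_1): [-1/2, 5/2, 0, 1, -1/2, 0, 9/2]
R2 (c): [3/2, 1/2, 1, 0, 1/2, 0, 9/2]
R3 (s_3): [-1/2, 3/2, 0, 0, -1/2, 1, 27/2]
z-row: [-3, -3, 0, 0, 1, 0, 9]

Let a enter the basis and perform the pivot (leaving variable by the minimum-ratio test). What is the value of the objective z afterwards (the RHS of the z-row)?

Ratio test on column a — row 1: entry -1/2 ≤ 0; row 2: (9/2)/(3/2) = 3; row 3: entry -1/2 ≤ 0. Minimum is 3 at row 2 (c leaves); pivot element 3/2.
Pivot on row 2; the z-row RHS becomes 9 − (-3)·3 = 18.

18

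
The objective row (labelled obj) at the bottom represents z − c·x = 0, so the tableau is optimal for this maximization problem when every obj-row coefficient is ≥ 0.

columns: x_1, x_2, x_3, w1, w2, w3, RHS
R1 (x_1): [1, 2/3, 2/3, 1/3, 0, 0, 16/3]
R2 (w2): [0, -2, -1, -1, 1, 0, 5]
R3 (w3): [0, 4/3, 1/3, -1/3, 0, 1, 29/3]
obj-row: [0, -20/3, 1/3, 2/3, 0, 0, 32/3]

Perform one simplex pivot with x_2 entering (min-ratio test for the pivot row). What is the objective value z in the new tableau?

Ratio test on column x_2 — row 1: (16/3)/(2/3) = 8; row 2: entry -2 ≤ 0; row 3: (29/3)/(4/3) = 29/4. Minimum is 29/4 at row 3 (w3 leaves); pivot element 4/3.
Pivot on row 3; the obj-row RHS becomes 32/3 − (-20/3)·(29/4) = 59.

59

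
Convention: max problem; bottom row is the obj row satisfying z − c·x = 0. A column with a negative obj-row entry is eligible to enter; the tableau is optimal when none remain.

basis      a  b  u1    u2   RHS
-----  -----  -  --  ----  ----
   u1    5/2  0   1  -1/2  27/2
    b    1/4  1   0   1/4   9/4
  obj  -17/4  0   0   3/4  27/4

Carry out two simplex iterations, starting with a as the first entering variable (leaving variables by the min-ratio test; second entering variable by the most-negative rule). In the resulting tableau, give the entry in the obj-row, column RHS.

Ratio test on column a — row 1: (27/2)/(5/2) = 27/5; row 2: (9/4)/(1/4) = 9. Minimum is 27/5 at row 1 (u1 leaves); pivot element 5/2.
Divide row 1 by 5/2; eliminate column a from the other rows.
Second iteration: most negative obj-row entry is -1/10 in column u2, so u2 enters.
Ratio test on column u2 — row 1: entry -1/5 ≤ 0; row 2: (9/10)/(3/10) = 3. Minimum is 3 at row 2 (b leaves); pivot element 3/10.
Divide row 2 by 3/10; eliminate column u2 from the other rows.
After both pivots, the entry at the obj-row, column RHS is 30.

30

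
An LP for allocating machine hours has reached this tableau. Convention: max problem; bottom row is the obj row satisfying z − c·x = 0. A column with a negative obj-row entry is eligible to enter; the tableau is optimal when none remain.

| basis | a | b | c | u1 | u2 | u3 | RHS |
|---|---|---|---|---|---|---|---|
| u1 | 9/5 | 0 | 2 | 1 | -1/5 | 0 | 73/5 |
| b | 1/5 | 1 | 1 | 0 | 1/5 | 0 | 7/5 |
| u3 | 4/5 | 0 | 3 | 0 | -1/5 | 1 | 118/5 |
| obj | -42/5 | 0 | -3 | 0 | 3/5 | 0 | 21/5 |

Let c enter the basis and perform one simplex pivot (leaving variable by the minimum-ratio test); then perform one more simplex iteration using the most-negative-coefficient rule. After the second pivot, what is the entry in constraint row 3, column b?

Ratio test on column c — row 1: (73/5)/2 = 73/10; row 2: (7/5)/1 = 7/5; row 3: (118/5)/3 = 118/15. Minimum is 7/5 at row 2 (b leaves); pivot element 1.
Divide row 2 by 1; eliminate column c from the other rows.
Second iteration: most negative obj-row entry is -39/5 in column a, so a enters.
Ratio test on column a — row 1: (59/5)/(7/5) = 59/7; row 2: (7/5)/(1/5) = 7; row 3: (97/5)/(1/5) = 97. Minimum is 7 at row 2 (c leaves); pivot element 1/5.
Divide row 2 by 1/5; eliminate column a from the other rows.
After both pivots, the entry at constraint row 3, column b is -4.

-4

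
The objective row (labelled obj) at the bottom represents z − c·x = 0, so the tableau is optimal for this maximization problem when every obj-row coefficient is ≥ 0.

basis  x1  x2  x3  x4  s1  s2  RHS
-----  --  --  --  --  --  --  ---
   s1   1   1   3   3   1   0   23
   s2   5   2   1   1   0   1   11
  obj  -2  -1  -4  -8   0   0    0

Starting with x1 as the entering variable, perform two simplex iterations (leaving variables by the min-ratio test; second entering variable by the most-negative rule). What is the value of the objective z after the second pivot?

426/7

Ratio test on column x1 — row 1: 23/1 = 23; row 2: 11/5 = 11/5. Minimum is 11/5 at row 2 (s2 leaves); pivot element 5.
Pivot on row 2; the obj-row RHS becomes 0 − (-2)·(11/5) = 22/5.
Next entering variable (most negative obj-row entry -38/5): x4.
Ratio test on column x4 — row 1: (104/5)/(14/5) = 52/7; row 2: (11/5)/(1/5) = 11. Minimum is 52/7 at row 1 (s1 leaves); pivot element 14/5.
After the second pivot the obj-row RHS is 22/5 − (-38/5)·(52/7) = 426/7.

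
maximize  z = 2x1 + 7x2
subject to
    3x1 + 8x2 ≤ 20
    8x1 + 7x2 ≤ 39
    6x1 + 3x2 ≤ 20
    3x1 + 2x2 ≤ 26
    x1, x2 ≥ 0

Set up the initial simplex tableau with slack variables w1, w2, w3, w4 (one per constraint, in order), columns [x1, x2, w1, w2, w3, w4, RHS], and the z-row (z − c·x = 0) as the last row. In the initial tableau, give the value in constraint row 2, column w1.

Slack w1 belongs to constraint 1; its column is the unit vector e_1, so the entry in row 2 is 0.

0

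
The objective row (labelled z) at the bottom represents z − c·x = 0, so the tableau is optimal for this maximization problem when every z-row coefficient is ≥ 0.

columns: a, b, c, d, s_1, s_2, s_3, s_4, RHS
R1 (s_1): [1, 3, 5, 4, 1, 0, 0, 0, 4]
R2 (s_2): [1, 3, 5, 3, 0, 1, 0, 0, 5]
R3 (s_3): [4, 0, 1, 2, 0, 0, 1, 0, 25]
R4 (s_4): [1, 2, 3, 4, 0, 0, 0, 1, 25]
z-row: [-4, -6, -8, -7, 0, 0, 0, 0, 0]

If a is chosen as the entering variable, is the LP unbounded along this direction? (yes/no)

Column a has positive entries in row(s) 1, 2, 3, 4, so the ratio test bounds it — not unbounded.

no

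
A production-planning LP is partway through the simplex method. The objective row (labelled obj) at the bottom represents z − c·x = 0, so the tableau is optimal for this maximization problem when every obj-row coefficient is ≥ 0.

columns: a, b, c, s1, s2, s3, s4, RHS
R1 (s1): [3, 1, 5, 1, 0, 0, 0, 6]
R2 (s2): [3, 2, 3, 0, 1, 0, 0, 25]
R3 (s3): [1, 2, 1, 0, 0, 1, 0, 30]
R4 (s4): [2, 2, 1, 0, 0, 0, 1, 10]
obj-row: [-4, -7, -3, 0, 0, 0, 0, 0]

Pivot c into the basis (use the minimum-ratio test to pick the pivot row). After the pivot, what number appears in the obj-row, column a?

Ratio test on column c — row 1: 6/5 = 6/5; row 2: 25/3 = 25/3; row 3: 30/1 = 30; row 4: 10/1 = 10. Minimum is 6/5 at row 1 (s1 leaves); pivot element 5.
Divide row 1 by 5; eliminate column c from the other rows.
obj-row update in column a: -4 − (-3)·(3/5) = -11/5.

-11/5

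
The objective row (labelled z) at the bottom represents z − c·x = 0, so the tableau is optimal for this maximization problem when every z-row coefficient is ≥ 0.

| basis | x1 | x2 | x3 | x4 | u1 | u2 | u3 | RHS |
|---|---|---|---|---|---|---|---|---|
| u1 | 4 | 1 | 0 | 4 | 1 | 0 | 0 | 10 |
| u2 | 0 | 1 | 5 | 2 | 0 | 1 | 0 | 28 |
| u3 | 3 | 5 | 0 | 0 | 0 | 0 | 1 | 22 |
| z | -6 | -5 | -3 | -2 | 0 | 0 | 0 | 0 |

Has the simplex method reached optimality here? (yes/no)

no

The z-row has a negative entry -6 in column x1, so it is not optimal.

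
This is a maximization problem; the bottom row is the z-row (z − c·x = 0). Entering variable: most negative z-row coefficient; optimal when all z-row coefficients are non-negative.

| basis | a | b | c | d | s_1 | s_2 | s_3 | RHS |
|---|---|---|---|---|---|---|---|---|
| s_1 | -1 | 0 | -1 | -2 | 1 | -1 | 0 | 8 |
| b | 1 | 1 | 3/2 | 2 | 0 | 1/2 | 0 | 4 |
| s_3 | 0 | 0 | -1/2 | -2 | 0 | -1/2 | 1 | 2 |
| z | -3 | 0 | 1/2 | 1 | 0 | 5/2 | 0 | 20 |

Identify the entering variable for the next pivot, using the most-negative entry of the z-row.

Negative z-row entries: a: -3.
The most negative is -3 in column a, so a enters.

a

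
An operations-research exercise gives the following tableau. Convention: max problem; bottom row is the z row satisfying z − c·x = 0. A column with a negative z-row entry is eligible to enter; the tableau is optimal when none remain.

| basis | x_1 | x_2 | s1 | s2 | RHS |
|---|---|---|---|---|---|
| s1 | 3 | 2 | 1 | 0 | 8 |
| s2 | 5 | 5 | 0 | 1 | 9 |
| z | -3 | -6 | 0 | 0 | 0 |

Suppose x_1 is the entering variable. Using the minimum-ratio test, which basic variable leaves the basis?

s2

Column x_1 entries and ratios — s1: 8/3 = 8/3; s2: 9/5 = 9/5.
Smallest ratio is 9/5 in the row of s2, so s2 leaves.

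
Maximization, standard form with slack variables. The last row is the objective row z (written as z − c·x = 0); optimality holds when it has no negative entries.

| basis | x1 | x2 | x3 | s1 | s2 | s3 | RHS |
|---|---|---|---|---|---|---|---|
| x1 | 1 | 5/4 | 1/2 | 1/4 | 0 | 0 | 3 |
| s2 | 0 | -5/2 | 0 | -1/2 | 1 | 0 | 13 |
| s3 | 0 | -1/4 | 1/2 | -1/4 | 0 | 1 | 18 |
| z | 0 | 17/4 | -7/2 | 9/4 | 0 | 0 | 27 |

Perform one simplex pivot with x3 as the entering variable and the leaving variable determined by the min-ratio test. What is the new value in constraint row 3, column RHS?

Ratio test on column x3 — row 1: 3/(1/2) = 6; row 2: entry 0 ≤ 0; row 3: 18/(1/2) = 36. Minimum is 6 at row 1 (x1 leaves); pivot element 1/2.
Divide row 1 by 1/2; eliminate column x3 from the other rows.
Row 3 update in column RHS: 18 − (1/2)·6 = 15.

15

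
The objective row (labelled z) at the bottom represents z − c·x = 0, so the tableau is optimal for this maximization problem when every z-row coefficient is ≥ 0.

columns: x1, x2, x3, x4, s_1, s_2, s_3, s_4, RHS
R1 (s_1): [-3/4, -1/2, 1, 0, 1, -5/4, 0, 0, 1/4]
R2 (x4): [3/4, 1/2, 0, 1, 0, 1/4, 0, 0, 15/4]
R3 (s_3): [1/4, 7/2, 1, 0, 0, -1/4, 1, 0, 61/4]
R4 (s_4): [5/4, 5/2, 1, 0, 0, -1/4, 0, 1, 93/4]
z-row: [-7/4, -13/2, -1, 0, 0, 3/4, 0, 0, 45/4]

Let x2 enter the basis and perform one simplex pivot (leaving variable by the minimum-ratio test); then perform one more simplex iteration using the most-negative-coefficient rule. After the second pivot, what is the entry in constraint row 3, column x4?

Ratio test on column x2 — row 1: entry -1/2 ≤ 0; row 2: (15/4)/(1/2) = 15/2; row 3: (61/4)/(7/2) = 61/14; row 4: (93/4)/(5/2) = 93/10. Minimum is 61/14 at row 3 (s_3 leaves); pivot element 7/2.
Divide row 3 by 7/2; eliminate column x2 from the other rows.
Second iteration: most negative z-row entry is -9/7 in column x1, so x1 enters.
Ratio test on column x1 — row 1: entry -5/7 ≤ 0; row 2: (11/7)/(5/7) = 11/5; row 3: (61/14)/(1/14) = 61; row 4: (173/14)/(15/14) = 173/15. Minimum is 11/5 at row 2 (x4 leaves); pivot element 5/7.
Divide row 2 by 5/7; eliminate column x1 from the other rows.
After both pivots, the entry at constraint row 3, column x4 is -1/10.

-1/10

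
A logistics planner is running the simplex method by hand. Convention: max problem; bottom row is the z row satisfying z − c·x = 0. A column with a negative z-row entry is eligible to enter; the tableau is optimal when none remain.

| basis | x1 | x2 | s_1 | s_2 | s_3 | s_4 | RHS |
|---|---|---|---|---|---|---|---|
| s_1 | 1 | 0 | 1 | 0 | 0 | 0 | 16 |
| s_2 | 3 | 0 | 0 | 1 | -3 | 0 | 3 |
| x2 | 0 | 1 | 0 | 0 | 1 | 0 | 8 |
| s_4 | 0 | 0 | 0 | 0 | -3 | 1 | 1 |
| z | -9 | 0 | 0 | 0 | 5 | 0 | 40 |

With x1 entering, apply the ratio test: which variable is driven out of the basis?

Column x1 entries and ratios — s_1: 16/1 = 16; s_2: 3/3 = 1; x2: 0 ≤ 0, skip; s_4: 0 ≤ 0, skip.
Smallest ratio is 1 in the row of s_2, so s_2 leaves.

s_2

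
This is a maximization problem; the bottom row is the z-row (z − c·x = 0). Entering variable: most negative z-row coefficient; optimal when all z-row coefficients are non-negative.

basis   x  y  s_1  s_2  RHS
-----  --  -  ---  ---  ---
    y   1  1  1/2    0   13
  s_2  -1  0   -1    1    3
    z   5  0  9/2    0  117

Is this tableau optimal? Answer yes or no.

yes

Every z-row coefficient is ≥ 0, so the tableau is optimal.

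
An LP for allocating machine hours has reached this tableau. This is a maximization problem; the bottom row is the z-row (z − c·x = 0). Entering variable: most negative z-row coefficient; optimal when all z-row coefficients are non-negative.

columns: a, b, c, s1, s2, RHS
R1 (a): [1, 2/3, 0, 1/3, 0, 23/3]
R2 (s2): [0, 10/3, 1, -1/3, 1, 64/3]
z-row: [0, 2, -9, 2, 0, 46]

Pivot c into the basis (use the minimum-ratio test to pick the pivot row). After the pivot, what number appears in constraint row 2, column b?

Ratio test on column c — row 1: entry 0 ≤ 0; row 2: (64/3)/1 = 64/3. Minimum is 64/3 at row 2 (s2 leaves); pivot element 1.
Divide row 2 by 1; eliminate column c from the other rows.
In the new row 2, the b entry is the old entry divided by the pivot: (10/3)/1 = 10/3.

10/3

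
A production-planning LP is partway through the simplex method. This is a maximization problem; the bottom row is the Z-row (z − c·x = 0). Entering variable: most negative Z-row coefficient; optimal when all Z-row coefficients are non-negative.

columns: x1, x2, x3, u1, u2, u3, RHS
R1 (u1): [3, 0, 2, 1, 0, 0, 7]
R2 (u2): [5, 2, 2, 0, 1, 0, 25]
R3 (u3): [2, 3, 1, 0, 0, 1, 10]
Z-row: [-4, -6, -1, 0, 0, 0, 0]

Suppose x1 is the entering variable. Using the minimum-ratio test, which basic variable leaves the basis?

Column x1 entries and ratios — u1: 7/3 = 7/3; u2: 25/5 = 5; u3: 10/2 = 5.
Smallest ratio is 7/3 in the row of u1, so u1 leaves.

u1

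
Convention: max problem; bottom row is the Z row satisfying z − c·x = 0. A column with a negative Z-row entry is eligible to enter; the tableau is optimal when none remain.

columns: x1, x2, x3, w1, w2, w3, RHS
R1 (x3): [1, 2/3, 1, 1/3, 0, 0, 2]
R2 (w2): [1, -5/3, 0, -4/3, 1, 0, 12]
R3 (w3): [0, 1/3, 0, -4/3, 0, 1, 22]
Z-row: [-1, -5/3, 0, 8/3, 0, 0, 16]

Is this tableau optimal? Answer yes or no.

The Z-row has a negative entry -5/3 in column x2, so it is not optimal.

no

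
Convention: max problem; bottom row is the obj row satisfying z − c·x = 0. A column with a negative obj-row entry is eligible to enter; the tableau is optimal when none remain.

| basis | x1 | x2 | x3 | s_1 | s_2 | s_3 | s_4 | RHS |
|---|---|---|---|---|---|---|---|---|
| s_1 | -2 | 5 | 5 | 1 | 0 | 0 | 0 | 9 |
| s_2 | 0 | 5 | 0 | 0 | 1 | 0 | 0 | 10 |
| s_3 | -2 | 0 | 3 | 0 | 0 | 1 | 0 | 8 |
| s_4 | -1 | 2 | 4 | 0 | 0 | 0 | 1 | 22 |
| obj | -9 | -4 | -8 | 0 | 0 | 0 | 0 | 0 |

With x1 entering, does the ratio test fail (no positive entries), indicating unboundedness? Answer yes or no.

Every constraint-row entry in column x1 is ≤ 0, so increasing x1 is unbounded.

yes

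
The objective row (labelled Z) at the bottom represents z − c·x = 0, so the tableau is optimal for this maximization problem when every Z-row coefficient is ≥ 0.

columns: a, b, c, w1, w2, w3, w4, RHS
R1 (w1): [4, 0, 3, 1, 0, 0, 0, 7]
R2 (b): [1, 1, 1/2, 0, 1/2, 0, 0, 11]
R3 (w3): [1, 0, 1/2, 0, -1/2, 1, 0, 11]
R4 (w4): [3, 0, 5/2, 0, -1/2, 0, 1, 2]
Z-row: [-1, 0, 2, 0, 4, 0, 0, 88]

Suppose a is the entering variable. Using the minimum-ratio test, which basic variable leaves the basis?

w4

Column a entries and ratios — w1: 7/4 = 7/4; b: 11/1 = 11; w3: 11/1 = 11; w4: 2/3 = 2/3.
Smallest ratio is 2/3 in the row of w4, so w4 leaves.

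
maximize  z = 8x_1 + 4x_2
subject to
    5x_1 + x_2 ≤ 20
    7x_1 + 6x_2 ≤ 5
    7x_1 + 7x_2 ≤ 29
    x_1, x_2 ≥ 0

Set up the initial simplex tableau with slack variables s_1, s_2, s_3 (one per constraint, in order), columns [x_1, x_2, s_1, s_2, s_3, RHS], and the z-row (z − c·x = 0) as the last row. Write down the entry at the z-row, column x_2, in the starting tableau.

The z-row carries the negated objective coefficients: the x_2 entry is -4.

-4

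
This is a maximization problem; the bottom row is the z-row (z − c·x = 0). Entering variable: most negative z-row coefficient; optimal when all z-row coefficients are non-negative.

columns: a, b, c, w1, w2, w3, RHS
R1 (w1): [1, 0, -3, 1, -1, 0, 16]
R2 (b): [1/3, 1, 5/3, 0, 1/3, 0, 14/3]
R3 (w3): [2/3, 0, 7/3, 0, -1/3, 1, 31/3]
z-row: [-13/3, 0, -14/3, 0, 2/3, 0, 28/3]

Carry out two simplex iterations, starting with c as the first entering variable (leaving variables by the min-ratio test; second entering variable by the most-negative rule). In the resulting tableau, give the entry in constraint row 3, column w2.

-1

Ratio test on column c — row 1: entry -3 ≤ 0; row 2: (14/3)/(5/3) = 14/5; row 3: (31/3)/(7/3) = 31/7. Minimum is 14/5 at row 2 (b leaves); pivot element 5/3.
Divide row 2 by 5/3; eliminate column c from the other rows.
Second iteration: most negative z-row entry is -17/5 in column a, so a enters.
Ratio test on column a — row 1: (122/5)/(8/5) = 61/4; row 2: (14/5)/(1/5) = 14; row 3: (19/5)/(1/5) = 19. Minimum is 14 at row 2 (c leaves); pivot element 1/5.
Divide row 2 by 1/5; eliminate column a from the other rows.
After both pivots, the entry at constraint row 3, column w2 is -1.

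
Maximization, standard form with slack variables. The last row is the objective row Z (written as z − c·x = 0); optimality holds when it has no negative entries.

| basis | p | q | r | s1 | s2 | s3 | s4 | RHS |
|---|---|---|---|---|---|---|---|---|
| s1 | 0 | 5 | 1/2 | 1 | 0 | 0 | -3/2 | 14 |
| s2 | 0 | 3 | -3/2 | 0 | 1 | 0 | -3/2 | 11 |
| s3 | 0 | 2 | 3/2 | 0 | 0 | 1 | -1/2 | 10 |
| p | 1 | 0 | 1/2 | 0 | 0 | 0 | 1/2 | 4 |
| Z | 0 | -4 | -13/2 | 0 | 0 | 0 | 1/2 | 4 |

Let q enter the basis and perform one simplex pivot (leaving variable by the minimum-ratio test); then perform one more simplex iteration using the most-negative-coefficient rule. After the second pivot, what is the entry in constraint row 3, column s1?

-4/13

Ratio test on column q — row 1: 14/5 = 14/5; row 2: 11/3 = 11/3; row 3: 10/2 = 5; row 4: entry 0 ≤ 0. Minimum is 14/5 at row 1 (s1 leaves); pivot element 5.
Divide row 1 by 5; eliminate column q from the other rows.
Second iteration: most negative Z-row entry is -61/10 in column r, so r enters.
Ratio test on column r — row 1: (14/5)/(1/10) = 28; row 2: entry -9/5 ≤ 0; row 3: (22/5)/(13/10) = 44/13; row 4: 4/(1/2) = 8. Minimum is 44/13 at row 3 (s3 leaves); pivot element 13/10.
Divide row 3 by 13/10; eliminate column r from the other rows.
After both pivots, the entry at constraint row 3, column s1 is -4/13.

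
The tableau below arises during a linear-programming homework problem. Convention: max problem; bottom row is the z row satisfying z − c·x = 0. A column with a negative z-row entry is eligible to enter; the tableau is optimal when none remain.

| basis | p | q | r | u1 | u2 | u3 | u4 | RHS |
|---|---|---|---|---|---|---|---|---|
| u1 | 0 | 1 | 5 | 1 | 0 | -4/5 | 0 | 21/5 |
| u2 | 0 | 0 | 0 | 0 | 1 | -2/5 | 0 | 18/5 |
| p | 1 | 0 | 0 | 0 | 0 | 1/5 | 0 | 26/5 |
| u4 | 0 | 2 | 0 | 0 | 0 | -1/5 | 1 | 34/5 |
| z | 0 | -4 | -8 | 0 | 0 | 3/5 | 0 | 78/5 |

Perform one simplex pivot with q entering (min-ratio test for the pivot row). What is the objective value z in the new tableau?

146/5

Ratio test on column q — row 1: (21/5)/1 = 21/5; row 2: entry 0 ≤ 0; row 3: entry 0 ≤ 0; row 4: (34/5)/2 = 17/5. Minimum is 17/5 at row 4 (u4 leaves); pivot element 2.
Pivot on row 4; the z-row RHS becomes 78/5 − (-4)·(17/5) = 146/5.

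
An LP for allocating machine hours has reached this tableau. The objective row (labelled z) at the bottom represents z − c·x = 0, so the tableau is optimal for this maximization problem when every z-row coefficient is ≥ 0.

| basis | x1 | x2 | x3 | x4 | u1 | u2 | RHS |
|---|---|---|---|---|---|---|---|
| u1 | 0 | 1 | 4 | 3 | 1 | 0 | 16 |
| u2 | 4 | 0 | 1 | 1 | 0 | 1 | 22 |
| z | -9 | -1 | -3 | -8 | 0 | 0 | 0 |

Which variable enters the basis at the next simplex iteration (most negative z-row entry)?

Negative z-row entries: x1: -9, x2: -1, x3: -3, x4: -8.
The most negative is -9 in column x1, so x1 enters.

x1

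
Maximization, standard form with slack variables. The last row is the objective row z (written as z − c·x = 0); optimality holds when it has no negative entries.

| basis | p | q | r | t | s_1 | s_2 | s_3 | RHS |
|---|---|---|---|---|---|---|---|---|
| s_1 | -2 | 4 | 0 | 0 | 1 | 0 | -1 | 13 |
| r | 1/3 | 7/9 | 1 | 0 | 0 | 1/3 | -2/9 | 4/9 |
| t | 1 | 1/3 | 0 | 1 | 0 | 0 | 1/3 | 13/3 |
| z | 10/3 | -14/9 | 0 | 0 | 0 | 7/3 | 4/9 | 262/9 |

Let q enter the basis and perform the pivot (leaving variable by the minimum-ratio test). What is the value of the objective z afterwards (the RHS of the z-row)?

30

Ratio test on column q — row 1: 13/4 = 13/4; row 2: (4/9)/(7/9) = 4/7; row 3: (13/3)/(1/3) = 13. Minimum is 4/7 at row 2 (r leaves); pivot element 7/9.
Pivot on row 2; the z-row RHS becomes 262/9 − (-14/9)·(4/7) = 30.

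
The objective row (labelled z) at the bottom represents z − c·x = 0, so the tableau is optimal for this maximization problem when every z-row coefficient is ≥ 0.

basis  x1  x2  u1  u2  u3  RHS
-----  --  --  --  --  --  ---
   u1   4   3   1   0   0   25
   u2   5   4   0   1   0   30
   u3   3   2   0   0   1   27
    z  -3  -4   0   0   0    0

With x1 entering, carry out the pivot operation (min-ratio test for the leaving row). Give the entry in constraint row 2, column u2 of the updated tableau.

Ratio test on column x1 — row 1: 25/4 = 25/4; row 2: 30/5 = 6; row 3: 27/3 = 9. Minimum is 6 at row 2 (u2 leaves); pivot element 5.
Divide row 2 by 5; eliminate column x1 from the other rows.
In the new row 2, the u2 entry is the old entry divided by the pivot: 1/5 = 1/5.

1/5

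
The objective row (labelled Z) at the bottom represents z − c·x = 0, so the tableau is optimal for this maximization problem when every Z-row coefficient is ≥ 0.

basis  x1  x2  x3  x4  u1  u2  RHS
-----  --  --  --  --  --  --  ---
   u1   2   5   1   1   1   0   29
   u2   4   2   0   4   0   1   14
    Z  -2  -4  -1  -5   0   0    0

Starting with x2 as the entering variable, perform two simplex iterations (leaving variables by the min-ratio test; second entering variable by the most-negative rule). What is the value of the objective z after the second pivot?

26

Ratio test on column x2 — row 1: 29/5 = 29/5; row 2: 14/2 = 7. Minimum is 29/5 at row 1 (u1 leaves); pivot element 5.
Pivot on row 1; the Z-row RHS becomes 0 − (-4)·(29/5) = 116/5.
Next entering variable (most negative Z-row entry -21/5): x4.
Ratio test on column x4 — row 1: (29/5)/(1/5) = 29; row 2: (12/5)/(18/5) = 2/3. Minimum is 2/3 at row 2 (u2 leaves); pivot element 18/5.
After the second pivot the Z-row RHS is 116/5 − (-21/5)·(2/3) = 26.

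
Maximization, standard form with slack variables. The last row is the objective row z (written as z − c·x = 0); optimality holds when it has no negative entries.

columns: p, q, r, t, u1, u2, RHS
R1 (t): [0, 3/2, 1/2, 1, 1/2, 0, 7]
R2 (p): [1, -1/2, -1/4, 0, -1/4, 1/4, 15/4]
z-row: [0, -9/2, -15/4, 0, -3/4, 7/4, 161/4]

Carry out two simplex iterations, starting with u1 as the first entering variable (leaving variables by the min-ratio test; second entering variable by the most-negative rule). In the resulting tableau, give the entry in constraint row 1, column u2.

0

Ratio test on column u1 — row 1: 7/(1/2) = 14; row 2: entry -1/4 ≤ 0. Minimum is 14 at row 1 (t leaves); pivot element 1/2.
Divide row 1 by 1/2; eliminate column u1 from the other rows.
Second iteration: most negative z-row entry is -3 in column r, so r enters.
Ratio test on column r — row 1: 14/1 = 14; row 2: entry 0 ≤ 0. Minimum is 14 at row 1 (u1 leaves); pivot element 1.
Divide row 1 by 1; eliminate column r from the other rows.
After both pivots, the entry at constraint row 1, column u2 is 0.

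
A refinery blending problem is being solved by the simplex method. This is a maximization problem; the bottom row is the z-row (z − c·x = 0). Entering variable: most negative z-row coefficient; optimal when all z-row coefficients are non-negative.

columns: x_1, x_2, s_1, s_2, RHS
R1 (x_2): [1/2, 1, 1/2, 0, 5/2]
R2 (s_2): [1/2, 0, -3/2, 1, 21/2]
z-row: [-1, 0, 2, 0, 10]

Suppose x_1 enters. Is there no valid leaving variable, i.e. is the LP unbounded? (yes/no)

no

Column x_1 has positive entries in row(s) 1, 2, so the ratio test bounds it — not unbounded.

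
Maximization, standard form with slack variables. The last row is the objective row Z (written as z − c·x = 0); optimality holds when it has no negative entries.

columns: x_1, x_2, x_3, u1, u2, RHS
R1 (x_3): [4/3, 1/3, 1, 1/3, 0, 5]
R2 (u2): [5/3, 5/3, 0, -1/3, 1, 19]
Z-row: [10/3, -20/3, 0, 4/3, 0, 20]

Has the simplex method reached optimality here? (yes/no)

no

The Z-row has a negative entry -20/3 in column x_2, so it is not optimal.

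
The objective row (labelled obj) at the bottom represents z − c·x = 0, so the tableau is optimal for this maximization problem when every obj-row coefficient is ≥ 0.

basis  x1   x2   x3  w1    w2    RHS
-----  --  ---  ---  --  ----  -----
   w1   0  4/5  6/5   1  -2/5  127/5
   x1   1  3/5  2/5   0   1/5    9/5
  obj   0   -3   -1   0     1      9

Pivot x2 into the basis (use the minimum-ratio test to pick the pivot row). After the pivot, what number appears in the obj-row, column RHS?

Ratio test on column x2 — row 1: (127/5)/(4/5) = 127/4; row 2: (9/5)/(3/5) = 3. Minimum is 3 at row 2 (x1 leaves); pivot element 3/5.
Divide row 2 by 3/5; eliminate column x2 from the other rows.
obj-row update in column RHS: 9 − (-3)·3 = 18.

18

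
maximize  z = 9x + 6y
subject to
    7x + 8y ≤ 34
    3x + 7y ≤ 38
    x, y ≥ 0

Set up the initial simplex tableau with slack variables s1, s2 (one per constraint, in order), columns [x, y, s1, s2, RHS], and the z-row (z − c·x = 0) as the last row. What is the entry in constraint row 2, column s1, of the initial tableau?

0

Slack s1 belongs to constraint 1; its column is the unit vector e_1, so the entry in row 2 is 0.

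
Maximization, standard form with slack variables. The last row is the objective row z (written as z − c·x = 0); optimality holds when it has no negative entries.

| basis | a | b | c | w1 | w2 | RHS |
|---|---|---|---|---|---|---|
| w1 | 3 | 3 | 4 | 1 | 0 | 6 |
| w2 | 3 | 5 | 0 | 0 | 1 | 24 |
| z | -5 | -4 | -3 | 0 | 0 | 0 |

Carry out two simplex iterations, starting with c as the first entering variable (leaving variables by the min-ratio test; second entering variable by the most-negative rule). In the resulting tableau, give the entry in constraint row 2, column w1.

Ratio test on column c — row 1: 6/4 = 3/2; row 2: entry 0 ≤ 0. Minimum is 3/2 at row 1 (w1 leaves); pivot element 4.
Divide row 1 by 4; eliminate column c from the other rows.
Second iteration: most negative z-row entry is -11/4 in column a, so a enters.
Ratio test on column a — row 1: (3/2)/(3/4) = 2; row 2: 24/3 = 8. Minimum is 2 at row 1 (c leaves); pivot element 3/4.
Divide row 1 by 3/4; eliminate column a from the other rows.
After both pivots, the entry at constraint row 2, column w1 is -1.

-1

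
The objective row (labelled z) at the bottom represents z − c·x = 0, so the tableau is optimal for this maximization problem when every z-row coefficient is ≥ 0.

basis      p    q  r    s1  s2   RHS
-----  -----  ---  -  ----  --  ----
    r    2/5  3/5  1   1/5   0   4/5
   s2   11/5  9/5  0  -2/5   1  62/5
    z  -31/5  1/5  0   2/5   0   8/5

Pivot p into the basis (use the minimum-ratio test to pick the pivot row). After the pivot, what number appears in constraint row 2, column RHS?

8

Ratio test on column p — row 1: (4/5)/(2/5) = 2; row 2: (62/5)/(11/5) = 62/11. Minimum is 2 at row 1 (r leaves); pivot element 2/5.
Divide row 1 by 2/5; eliminate column p from the other rows.
Row 2 update in column RHS: 62/5 − (11/5)·2 = 8.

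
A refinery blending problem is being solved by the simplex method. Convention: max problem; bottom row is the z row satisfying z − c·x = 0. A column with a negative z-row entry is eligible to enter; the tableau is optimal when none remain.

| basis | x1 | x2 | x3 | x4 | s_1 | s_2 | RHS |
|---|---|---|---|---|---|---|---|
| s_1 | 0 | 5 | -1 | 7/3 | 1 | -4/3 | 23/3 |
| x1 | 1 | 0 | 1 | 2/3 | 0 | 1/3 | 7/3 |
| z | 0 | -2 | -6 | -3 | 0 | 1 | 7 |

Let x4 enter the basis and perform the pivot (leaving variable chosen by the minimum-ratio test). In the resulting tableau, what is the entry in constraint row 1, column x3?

Ratio test on column x4 — row 1: (23/3)/(7/3) = 23/7; row 2: (7/3)/(2/3) = 7/2. Minimum is 23/7 at row 1 (s_1 leaves); pivot element 7/3.
Divide row 1 by 7/3; eliminate column x4 from the other rows.
In the new row 1, the x3 entry is the old entry divided by the pivot: (-1)/(7/3) = -3/7.

-3/7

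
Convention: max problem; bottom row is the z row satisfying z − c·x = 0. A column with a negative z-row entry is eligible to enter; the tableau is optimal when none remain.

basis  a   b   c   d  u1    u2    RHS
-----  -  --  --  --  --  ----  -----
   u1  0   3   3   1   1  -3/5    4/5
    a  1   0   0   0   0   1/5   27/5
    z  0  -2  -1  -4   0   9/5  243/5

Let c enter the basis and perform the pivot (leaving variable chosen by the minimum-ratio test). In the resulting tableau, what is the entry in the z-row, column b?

-1

Ratio test on column c — row 1: (4/5)/3 = 4/15; row 2: entry 0 ≤ 0. Minimum is 4/15 at row 1 (u1 leaves); pivot element 3.
Divide row 1 by 3; eliminate column c from the other rows.
z-row update in column b: -2 − (-1)·1 = -1.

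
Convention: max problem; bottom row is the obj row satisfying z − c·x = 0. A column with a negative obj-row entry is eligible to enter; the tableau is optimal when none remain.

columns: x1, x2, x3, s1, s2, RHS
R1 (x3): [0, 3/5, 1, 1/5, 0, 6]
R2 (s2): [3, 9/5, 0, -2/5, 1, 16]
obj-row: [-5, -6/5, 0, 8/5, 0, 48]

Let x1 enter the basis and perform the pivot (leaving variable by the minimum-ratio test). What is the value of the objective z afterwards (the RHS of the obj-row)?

224/3

Ratio test on column x1 — row 1: entry 0 ≤ 0; row 2: 16/3 = 16/3. Minimum is 16/3 at row 2 (s2 leaves); pivot element 3.
Pivot on row 2; the obj-row RHS becomes 48 − (-5)·(16/3) = 224/3.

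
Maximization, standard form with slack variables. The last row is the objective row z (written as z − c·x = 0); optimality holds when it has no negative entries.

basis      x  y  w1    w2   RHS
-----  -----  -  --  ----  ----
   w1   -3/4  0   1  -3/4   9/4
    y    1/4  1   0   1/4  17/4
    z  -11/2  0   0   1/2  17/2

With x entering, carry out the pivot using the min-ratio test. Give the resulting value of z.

102

Ratio test on column x — row 1: entry -3/4 ≤ 0; row 2: (17/4)/(1/4) = 17. Minimum is 17 at row 2 (y leaves); pivot element 1/4.
Pivot on row 2; the z-row RHS becomes 17/2 − (-11/2)·17 = 102.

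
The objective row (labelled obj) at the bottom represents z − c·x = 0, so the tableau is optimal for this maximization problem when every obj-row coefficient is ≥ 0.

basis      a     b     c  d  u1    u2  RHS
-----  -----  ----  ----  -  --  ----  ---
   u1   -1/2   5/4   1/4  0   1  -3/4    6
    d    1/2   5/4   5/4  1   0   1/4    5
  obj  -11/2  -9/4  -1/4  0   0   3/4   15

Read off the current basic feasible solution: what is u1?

6

u1 is basic (row 1); its value is the RHS of that row, 6.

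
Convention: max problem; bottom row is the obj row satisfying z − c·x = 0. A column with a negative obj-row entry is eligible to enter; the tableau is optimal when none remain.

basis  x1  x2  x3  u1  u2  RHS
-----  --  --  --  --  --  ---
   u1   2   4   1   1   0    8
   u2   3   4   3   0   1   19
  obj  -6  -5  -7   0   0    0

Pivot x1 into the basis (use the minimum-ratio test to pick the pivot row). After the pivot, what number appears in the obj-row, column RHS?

24

Ratio test on column x1 — row 1: 8/2 = 4; row 2: 19/3 = 19/3. Minimum is 4 at row 1 (u1 leaves); pivot element 2.
Divide row 1 by 2; eliminate column x1 from the other rows.
obj-row update in column RHS: 0 − (-6)·4 = 24.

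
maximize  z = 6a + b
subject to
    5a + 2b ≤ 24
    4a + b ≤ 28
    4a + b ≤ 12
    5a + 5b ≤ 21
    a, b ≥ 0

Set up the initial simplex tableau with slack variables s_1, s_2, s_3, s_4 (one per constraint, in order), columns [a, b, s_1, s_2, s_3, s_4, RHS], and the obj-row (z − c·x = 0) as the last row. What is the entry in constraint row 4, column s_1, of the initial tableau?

Slack s_1 belongs to constraint 1; its column is the unit vector e_1, so the entry in row 4 is 0.

0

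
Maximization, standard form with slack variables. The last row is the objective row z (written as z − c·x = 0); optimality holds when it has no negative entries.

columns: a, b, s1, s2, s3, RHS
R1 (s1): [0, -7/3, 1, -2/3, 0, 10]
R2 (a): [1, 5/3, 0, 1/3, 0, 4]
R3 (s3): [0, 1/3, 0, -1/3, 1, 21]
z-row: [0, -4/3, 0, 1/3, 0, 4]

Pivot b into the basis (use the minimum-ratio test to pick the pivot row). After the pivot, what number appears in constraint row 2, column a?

Ratio test on column b — row 1: entry -7/3 ≤ 0; row 2: 4/(5/3) = 12/5; row 3: 21/(1/3) = 63. Minimum is 12/5 at row 2 (a leaves); pivot element 5/3.
Divide row 2 by 5/3; eliminate column b from the other rows.
In the new row 2, the a entry is the old entry divided by the pivot: 1/(5/3) = 3/5.

3/5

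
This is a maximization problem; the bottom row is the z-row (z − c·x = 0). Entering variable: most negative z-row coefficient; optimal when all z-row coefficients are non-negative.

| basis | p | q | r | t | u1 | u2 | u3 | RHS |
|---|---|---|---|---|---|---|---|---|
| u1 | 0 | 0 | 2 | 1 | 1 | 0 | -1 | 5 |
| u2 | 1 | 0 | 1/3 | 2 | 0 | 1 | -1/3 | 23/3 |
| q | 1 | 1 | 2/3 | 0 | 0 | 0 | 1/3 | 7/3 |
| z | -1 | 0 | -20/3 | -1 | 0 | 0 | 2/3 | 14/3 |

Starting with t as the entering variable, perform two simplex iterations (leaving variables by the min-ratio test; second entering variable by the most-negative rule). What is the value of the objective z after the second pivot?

139/11

Ratio test on column t — row 1: 5/1 = 5; row 2: (23/3)/2 = 23/6; row 3: entry 0 ≤ 0. Minimum is 23/6 at row 2 (u2 leaves); pivot element 2.
Pivot on row 2; the z-row RHS becomes 14/3 − (-1)·(23/6) = 17/2.
Next entering variable (most negative z-row entry -13/2): r.
Ratio test on column r — row 1: (7/6)/(11/6) = 7/11; row 2: (23/6)/(1/6) = 23; row 3: (7/3)/(2/3) = 7/2. Minimum is 7/11 at row 1 (u1 leaves); pivot element 11/6.
After the second pivot the z-row RHS is 17/2 − (-13/2)·(7/11) = 139/11.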